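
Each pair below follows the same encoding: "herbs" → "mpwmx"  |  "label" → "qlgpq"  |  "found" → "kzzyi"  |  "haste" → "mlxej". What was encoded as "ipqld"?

Shifts by position in herbs: pos 0: h→m (+5), pos 1: e→p (+11), pos 2: r→w (+5), pos 3: b→m (+11) — repeating every 2. A repeating key of period 2 is used — shifts +5, +11 over and over.
Decoding ipqld: i−5=d, p−11=e, q−5=l, l−11=a, d−5=y.

delay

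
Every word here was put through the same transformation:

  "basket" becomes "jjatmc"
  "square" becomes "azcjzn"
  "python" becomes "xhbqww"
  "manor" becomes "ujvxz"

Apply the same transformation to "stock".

acwls

The shifts repeat in a cycle of length 2: positions 0,1,… shift by +8, +9, then the pattern repeats.
For stock: s+8=a, t+9=c, o+8=w, c+9=l, k+8=s.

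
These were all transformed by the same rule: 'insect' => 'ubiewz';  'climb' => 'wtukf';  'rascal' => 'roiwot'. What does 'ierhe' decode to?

serve

i(8)→u(20) and n(13)→b(1) fit y≡17x+14 (mod 26); the inverse of 17 mod 26 is 23. Treating letters as 0–25, the rule is x ↦ 17x + 14 (mod 26).
Decoding ierhe: i(8)→23·(8−14)≡18=s; e(4)→23·(4−14)≡4=e; r(17)→23·(17−14)≡17=r; h(7)→23·(7−14)≡21=v; e(4)→23·(4−14)≡4=e (all mod 26).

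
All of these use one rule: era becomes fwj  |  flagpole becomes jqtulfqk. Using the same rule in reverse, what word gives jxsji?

The output letters match the input read backwards, each shifted +5: era reversed is are. The word is reversed, then every letter is shifted forward by 5.
Undoing it on jxsji: shift back: j−5=e, x−5=s, s−5=n, j−5=e, i−5=d → esned; then reverse → dense.

dense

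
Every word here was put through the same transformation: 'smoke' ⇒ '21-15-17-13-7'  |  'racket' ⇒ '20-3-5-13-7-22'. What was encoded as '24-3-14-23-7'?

s is letter #19 and maps to 21: an offset of 2. Each letter is replaced by its alphabet position (a=1..z=26) + 2.
Reversing it on 24-3-14-23-7: 24→(24−2)÷1=22=v, 3→(3−2)÷1=1=a, 14→(14−2)÷1=12=l, 23→(23−2)÷1=21=u, 7→(7−2)÷1=5=e.

value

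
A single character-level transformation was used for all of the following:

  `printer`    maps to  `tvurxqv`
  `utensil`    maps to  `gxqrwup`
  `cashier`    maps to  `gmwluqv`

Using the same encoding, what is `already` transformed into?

mpvqmhc

The shift depends on letter class: consonant p→t is +4, but vowel i→u is +12. The rule splits by letter class: vowels +12, consonants +4.
For already: a(vowel)+12=m, l(cons)+4=p, r(cons)+4=v, e(vowel)+12=q, a(vowel)+12=m, d(cons)+4=h, y(cons)+4=c.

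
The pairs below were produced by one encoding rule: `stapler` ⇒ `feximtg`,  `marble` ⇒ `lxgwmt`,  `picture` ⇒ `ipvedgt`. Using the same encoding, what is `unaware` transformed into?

s(18)→f(5) and t(19)→e(4) fit y≡25x+23 (mod 26); the inverse of 25 mod 26 is 25. Each letter's alphabet position (a=0..z=25) is mapped through 25·x+23 mod 26 — an affine cipher.
On unaware: u(20)→25·20+23≡3=d; n(13)→25·13+23≡10=k; a(0)→25·0+23≡23=x; w(22)→25·22+23≡1=b; a(0)→25·0+23≡23=x; r(17)→25·17+23≡6=g; e(4)→25·4+23≡19=t (all mod 26).

dkxbxgt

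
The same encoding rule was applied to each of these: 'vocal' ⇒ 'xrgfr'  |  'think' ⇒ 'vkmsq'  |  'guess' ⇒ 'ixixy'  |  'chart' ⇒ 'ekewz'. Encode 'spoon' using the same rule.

usstt

In vocal: v→x is +2, o→r is +3, c→g is +4, a→f is +5 — the shift increases by 1 each position. Each letter shifts forward by (position + 2), i.e. 2, 3, 4, … — the shift grows by one for each successive letter.
For spoon: s+2=u, p+3=s, o+4=s, o+5=t, n+6=t.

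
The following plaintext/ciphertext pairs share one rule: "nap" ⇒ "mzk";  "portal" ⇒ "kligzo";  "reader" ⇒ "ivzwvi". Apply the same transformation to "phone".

Each pair mirrors across the alphabet (n↔m, a↔z, p↔k): positions sum to 25. Each letter is replaced by its mirror in the alphabet: a↔z, b↔y, c↔x, and so on (the Atbash cipher).
Applying it to phone: p↔k, h↔s, o↔l, n↔m, e↔v.

kslmv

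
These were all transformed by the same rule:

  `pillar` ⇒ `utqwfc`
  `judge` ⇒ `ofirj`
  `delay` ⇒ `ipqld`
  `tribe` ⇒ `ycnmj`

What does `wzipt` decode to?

Shifts by position in pillar: pos 0: p→u (+5), pos 1: i→t (+11), pos 2: l→q (+5), pos 3: l→w (+11) — repeating every 2. A repeating key of period 2 is used — shifts +5, +11 over and over.
Reversing it on wzipt: w−5=r, z−11=o, i−5=d, p−11=e, t−5=o.

rodeo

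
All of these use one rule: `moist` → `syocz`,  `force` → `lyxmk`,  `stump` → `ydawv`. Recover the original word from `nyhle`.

Shifts by position in moist: pos 0: m→s (+6), pos 1: o→y (+10), pos 2: i→o (+6), pos 3: s→c (+10) — repeating every 2. The shifts repeat in a cycle of length 2: positions 0,1,… shift by +6, +10, then the pattern repeats.
Undoing it on nyhle: n−6=h, y−10=o, h−6=b, l−10=b, e−6=y.

hobby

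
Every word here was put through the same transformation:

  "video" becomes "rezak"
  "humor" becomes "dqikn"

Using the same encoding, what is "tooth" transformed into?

pkkpd

Compare letters: v→r is +22, i→e is +22, d→z is +22 — a constant shift. Each letter is shifted forward by 22 in the alphabet (a Caesar shift of +22).
Applying it to tooth: t+22=p, o+22=k, o+22=k, t+22=p, h+22=d.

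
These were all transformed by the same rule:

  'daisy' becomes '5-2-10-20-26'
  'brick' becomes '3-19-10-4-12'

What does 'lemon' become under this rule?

13-6-14-16-15

d is letter #4 and maps to 5: an offset of 1. The number is (letter's place in the alphabet, a=1) + 1.
On lemon: l=12→13, e=5→6, m=13→14, o=15→16, n=14→15.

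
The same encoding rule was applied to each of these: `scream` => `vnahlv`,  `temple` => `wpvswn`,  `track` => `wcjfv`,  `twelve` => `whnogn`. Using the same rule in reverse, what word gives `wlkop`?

A repeating key of period 3 is used — shifts +3, +11, +9 over and over.
Decoding wlkop: w−3=t, l−11=a, k−9=b, o−3=l, p−11=e.

table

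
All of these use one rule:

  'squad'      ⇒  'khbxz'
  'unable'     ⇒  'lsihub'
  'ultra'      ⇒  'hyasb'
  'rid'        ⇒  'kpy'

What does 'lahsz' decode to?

slate

The output letters match the input read backwards, each shifted +7: squad reversed is dauqs. Read the word backwards and shift each letter +7.
Decoding lahsz: shift back: l−7=e, a−7=t, h−7=a, s−7=l, z−7=s → etals; then reverse → slate.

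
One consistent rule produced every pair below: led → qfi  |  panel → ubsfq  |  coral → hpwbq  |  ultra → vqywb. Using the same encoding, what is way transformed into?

bbd

The shift depends on letter class: consonant l→q is +5, but vowel e→f is +1. The rule splits by letter class: vowels +1, consonants +5.
For way: w(cons)+5=b, a(vowel)+1=b, y(cons)+5=d.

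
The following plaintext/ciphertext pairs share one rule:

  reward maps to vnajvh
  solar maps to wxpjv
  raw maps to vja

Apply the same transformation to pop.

The shift depends on letter class: consonant r→v is +4, but vowel e→n is +9. The rule splits by letter class: vowels +9, consonants +4.
For pop: p(cons)+4=t, o(vowel)+9=x, p(cons)+4=t.

txt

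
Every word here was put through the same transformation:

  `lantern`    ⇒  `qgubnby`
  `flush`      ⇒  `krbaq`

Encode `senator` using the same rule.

In lantern: l→q is +5, a→g is +6, n→u is +7, t→b is +8 — the shift increases by 1 each position. Each letter shifts forward by (position + 5), i.e. 5, 6, 7, … — the shift grows by one for each successive letter.
Applying it to senator: s+5=x, e+6=k, n+7=u, a+8=i, t+9=c, o+10=y, r+11=c.

xkuicyc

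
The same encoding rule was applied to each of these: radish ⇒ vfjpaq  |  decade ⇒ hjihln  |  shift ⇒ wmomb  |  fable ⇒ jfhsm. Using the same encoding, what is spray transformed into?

wuxhg

In radish: r→v is +4, a→f is +5, d→j is +6, i→p is +7 — the shift increases by 1 each position. The shift increases by 1 at each position, starting from +4: 4, 5, 6, ….
Applying it to spray: s+4=w, p+5=u, r+6=x, a+7=h, y+8=g.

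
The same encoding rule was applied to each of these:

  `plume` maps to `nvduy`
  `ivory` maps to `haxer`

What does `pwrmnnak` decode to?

Read the word backwards and shift each letter +9.
Decoding pwrmnnak: shift back: p−9=g, w−9=n, r−9=i, m−9=d, n−9=e, n−9=e, a−9=r, k−9=b → gnideerb; then reverse → breeding.

breeding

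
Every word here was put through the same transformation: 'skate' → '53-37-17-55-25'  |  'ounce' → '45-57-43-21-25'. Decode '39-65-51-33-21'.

lyric

s(#19)→53 and k(#11)→37: differences scale by 2, so n = 2·pos + 15. The formula is n = 2×(alphabet index, a=1) + 15.
Decoding 39-65-51-33-21: 39→(39−15)÷2=12=l, 65→(65−15)÷2=25=y, 51→(51−15)÷2=18=r, 33→(33−15)÷2=9=i, 21→(21−15)÷2=3=c.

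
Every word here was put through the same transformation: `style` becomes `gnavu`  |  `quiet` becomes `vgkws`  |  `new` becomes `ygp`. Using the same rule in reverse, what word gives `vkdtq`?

orbit

The output letters match the input read backwards, each shifted +2: style reversed is elyts. Two steps: reverse the string, then apply a Caesar shift of +2.
Undoing it on vkdtq: shift back: v−2=t, k−2=i, d−2=b, t−2=r, q−2=o → tibro; then reverse → orbit.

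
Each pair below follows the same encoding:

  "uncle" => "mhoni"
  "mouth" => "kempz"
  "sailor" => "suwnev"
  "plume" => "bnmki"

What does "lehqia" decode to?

donkey

u(20)→m(12) and n(13)→h(7) fit y≡23x+20 (mod 26); the inverse of 23 mod 26 is 17. Treating letters as 0–25, the rule is x ↦ 23x + 20 (mod 26).
Reversing it on lehqia: l(11)→17·(11−20)≡3=d; e(4)→17·(4−20)≡14=o; h(7)→17·(7−20)≡13=n; q(16)→17·(16−20)≡10=k; i(8)→17·(8−20)≡4=e; a(0)→17·(0−20)≡24=y (all mod 26).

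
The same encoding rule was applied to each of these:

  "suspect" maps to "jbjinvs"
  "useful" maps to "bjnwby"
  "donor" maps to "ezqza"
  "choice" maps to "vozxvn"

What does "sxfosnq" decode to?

Treating letters as 0–25, the rule is x ↦ 9x + 3 (mod 26).
Undoing it on sxfosnq: s(18)→3·(18−3)≡19=t; x(23)→3·(23−3)≡8=i; f(5)→3·(5−3)≡6=g; o(14)→3·(14−3)≡7=h; s(18)→3·(18−3)≡19=t; n(13)→3·(13−3)≡4=e; q(16)→3·(16−3)≡13=n (all mod 26).

tighten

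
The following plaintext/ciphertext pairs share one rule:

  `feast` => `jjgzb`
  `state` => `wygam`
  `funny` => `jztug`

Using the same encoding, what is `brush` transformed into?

fwazp

In feast: f→j is +4, e→j is +5, a→g is +6, s→z is +7 — the shift increases by 1 each position. Letter i (0-indexed) is shifted by i+4, so successive shifts are 4, 5, 6, ….
On brush: b+4=f, r+5=w, u+6=a, s+7=z, h+8=p.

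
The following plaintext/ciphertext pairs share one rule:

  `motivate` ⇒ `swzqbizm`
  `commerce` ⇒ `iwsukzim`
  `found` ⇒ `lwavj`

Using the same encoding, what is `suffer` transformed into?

yclnkz

Shifts by position in motivate: pos 0: m→s (+6), pos 1: o→w (+8), pos 2: t→z (+6), pos 3: i→q (+8) — repeating every 2. A repeating key of period 2 is used — shifts +6, +8 over and over.
Applying it to suffer: s+6=y, u+8=c, f+6=l, f+8=n, e+6=k, r+8=z.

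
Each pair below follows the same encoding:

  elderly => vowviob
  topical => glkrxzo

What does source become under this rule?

Each pair mirrors across the alphabet (e↔v, l↔o, d↔w): positions sum to 25. Letters are reflected about the middle of the alphabet (position → 25−position): Atbash.
For source: s↔h, o↔l, u↔f, r↔i, c↔x, e↔v.

hlfixv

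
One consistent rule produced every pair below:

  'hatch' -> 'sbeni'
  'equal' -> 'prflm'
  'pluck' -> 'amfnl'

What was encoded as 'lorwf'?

angle

The shifts repeat in a cycle of length 3: positions 0,1,… shift by +11, +1, +11, then the pattern repeats.
Decoding lorwf: l−11=a, o−1=n, r−11=g, w−11=l, f−1=e.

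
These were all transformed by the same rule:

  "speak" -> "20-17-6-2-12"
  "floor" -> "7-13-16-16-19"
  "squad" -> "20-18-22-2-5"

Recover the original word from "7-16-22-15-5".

Letters become their 1-based position plus 1 (so a→2, b→3, …).
Reversing it on 7-16-22-15-5: 7→(7−1)÷1=6=f, 16→(16−1)÷1=15=o, 22→(22−1)÷1=21=u, 15→(15−1)÷1=14=n, 5→(5−1)÷1=4=d.

found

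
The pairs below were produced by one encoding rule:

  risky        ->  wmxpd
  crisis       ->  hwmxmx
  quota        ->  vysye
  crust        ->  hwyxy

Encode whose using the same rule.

The shift depends on letter class: consonant r→w is +5, but vowel i→m is +4. Two shifts are in play — +4 for a/e/i/o/u, +5 for every other letter.
For whose: w(cons)+5=b, h(cons)+5=m, o(vowel)+4=s, s(cons)+5=x, e(vowel)+4=i.

bmsxi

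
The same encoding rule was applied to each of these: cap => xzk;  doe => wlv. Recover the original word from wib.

Each pair mirrors across the alphabet (c↔x, a↔z, p↔k): positions sum to 25. This is the alphabet-reversal cipher (Atbash): a becomes z, b becomes y, etc.
Reversing it on wib: w↔d, i↔r, b↔y.

dry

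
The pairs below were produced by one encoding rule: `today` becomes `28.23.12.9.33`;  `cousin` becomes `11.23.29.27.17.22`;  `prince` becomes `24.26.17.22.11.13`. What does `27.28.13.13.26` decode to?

The number is (letter's place in the alphabet, a=1) + 8.
Decoding 27.28.13.13.26: 27→(27−8)÷1=19=s, 28→(28−8)÷1=20=t, 13→(13−8)÷1=5=e, 13→(13−8)÷1=5=e, 26→(26−8)÷1=18=r.

steer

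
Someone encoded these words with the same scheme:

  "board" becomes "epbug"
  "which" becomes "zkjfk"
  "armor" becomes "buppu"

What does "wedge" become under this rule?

The shift depends on letter class: consonant b→e is +3, but vowel o→p is +1. Two shifts are in play — +1 for a/e/i/o/u, +3 for every other letter.
Applying it to wedge: w(cons)+3=z, e(vowel)+1=f, d(cons)+3=g, g(cons)+3=j, e(vowel)+1=f.

zfgjf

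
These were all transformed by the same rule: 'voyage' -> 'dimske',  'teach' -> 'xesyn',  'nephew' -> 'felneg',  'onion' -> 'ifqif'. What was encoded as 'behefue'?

v(21)→d(3) and o(14)→i(8) fit y≡3x+18 (mod 26); the inverse of 3 mod 26 is 9. Treating letters as 0–25, the rule is x ↦ 3x + 18 (mod 26).
Decoding behefue: b(1)→9·(1−18)≡3=d; e(4)→9·(4−18)≡4=e; h(7)→9·(7−18)≡5=f; e(4)→9·(4−18)≡4=e; f(5)→9·(5−18)≡13=n; u(20)→9·(20−18)≡18=s; e(4)→9·(4−18)≡4=e (all mod 26).

defense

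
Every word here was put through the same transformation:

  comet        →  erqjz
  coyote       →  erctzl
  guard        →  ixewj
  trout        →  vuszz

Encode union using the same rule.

wqmtt

Letter i (0-indexed) is shifted by i+2, so successive shifts are 2, 3, 4, ….
For union: u+2=w, n+3=q, i+4=m, o+5=t, n+6=t.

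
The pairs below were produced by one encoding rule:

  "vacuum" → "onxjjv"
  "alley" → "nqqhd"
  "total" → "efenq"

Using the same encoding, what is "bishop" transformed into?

sbzwfk

This is an affine cipher: with a=0,…,z=25, each position x becomes (5x+13) mod 26.
On bishop: b(1)→5·1+13≡18=s; i(8)→5·8+13≡1=b; s(18)→5·18+13≡25=z; h(7)→5·7+13≡22=w; o(14)→5·14+13≡5=f; p(15)→5·15+13≡10=k (all mod 26).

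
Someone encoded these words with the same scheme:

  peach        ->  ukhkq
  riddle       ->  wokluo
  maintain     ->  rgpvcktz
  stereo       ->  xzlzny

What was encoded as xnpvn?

The shift increases by 1 at each position, starting from +5: 5, 6, 7, ….
Undoing it on xnpvn: x−5=s, n−6=h, p−7=i, v−8=n, n−9=e.

shine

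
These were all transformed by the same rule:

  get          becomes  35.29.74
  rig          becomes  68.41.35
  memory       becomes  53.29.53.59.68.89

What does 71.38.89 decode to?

shy

g(#7)→35 and e(#5)→29: differences scale by 3, so n = 3·pos + 14. Each letter becomes 3×(its alphabet position, a=1..z=26) + 14.
Reversing it on 71.38.89: 71→(71−14)÷3=19=s, 38→(38−14)÷3=8=h, 89→(89−14)÷3=25=y.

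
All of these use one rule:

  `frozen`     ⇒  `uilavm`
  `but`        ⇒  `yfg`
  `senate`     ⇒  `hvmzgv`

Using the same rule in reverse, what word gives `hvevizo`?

Each pair mirrors across the alphabet (f↔u, r↔i, o↔l): positions sum to 25. Each letter is replaced by its mirror in the alphabet: a↔z, b↔y, c↔x, and so on (the Atbash cipher).
Reversing it on hvevizo: h↔s, v↔e, e↔v, v↔e, i↔r, z↔a, o↔l.

several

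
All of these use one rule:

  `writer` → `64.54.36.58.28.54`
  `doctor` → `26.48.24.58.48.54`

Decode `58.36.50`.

w(#23)→64 and r(#18)→54: differences scale by 2, so n = 2·pos + 18. The formula is n = 2×(alphabet index, a=1) + 18.
Decoding 58.36.50: 58→(58−18)÷2=20=t, 36→(36−18)÷2=9=i, 50→(50−18)÷2=16=p.

tip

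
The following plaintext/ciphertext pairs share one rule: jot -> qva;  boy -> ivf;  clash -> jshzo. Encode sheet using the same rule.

zolla

Compare letters: j→q is +7, o→v is +7, t→a is +7 — a constant shift. Each letter is shifted forward by 7 in the alphabet (a Caesar shift of +7).
Applying it to sheet: s+7=z, h+7=o, e+7=l, e+7=l, t+7=a.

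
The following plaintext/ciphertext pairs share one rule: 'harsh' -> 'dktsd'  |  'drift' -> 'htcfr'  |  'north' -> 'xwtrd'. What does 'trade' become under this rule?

h(7)→d(3) and a(0)→k(10) fit y≡25x+10 (mod 26); the inverse of 25 mod 26 is 25. Each letter's alphabet position (a=0..z=25) is mapped through 25·x+10 mod 26 — an affine cipher.
Applying it to trade: t(19)→25·19+10≡17=r; r(17)→25·17+10≡19=t; a(0)→25·0+10≡10=k; d(3)→25·3+10≡7=h; e(4)→25·4+10≡6=g (all mod 26).

rtkhg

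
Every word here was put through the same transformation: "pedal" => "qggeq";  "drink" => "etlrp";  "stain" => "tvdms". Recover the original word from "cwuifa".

bureau

In pedal: p→q is +1, e→g is +2, d→g is +3, a→e is +4 — the shift increases by 1 each position. The shift increases by 1 at each position, starting from +1: 1, 2, 3, ….
Decoding cwuifa: c−1=b, w−2=u, u−3=r, i−4=e, f−5=a, a−6=u.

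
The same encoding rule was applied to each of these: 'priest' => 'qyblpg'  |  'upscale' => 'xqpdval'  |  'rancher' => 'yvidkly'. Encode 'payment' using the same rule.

Each letter's alphabet position (a=0..z=25) is mapped through 17·x+21 mod 26 — an affine cipher.
Applying it to payment: p(15)→17·15+21≡16=q; a(0)→17·0+21≡21=v; y(24)→17·24+21≡13=n; m(12)→17·12+21≡17=r; e(4)→17·4+21≡11=l; n(13)→17·13+21≡8=i; t(19)→17·19+21≡6=g (all mod 26).

qvnrlig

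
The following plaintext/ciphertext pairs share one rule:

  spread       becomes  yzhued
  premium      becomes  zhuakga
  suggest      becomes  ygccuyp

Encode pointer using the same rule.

zikrpuh

s(18)→y(24) and p(15)→z(25) fit y≡17x+4 (mod 26); the inverse of 17 mod 26 is 23. This is an affine cipher: with a=0,…,z=25, each position x becomes (17x+4) mod 26.
On pointer: p(15)→17·15+4≡25=z; o(14)→17·14+4≡8=i; i(8)→17·8+4≡10=k; n(13)→17·13+4≡17=r; t(19)→17·19+4≡15=p; e(4)→17·4+4≡20=u; r(17)→17·17+4≡7=h (all mod 26).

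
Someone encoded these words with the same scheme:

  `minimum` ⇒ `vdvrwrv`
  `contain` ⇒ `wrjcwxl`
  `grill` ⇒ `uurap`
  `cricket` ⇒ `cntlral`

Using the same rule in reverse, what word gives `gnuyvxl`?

The output letters match the input read backwards, each shifted +9: minimum reversed is muminim. Read the word backwards and shift each letter +9.
Undoing it on gnuyvxl: shift back: g−9=x, n−9=e, u−9=l, y−9=p, v−9=m, x−9=o, l−9=c → xelpmoc; then reverse → complex.

complex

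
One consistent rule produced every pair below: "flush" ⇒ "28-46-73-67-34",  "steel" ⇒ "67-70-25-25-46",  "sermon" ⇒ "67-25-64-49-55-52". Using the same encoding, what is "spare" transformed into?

67-58-13-64-25

Each letter becomes 3×(its alphabet position, a=1..z=26) + 10.
On spare: s=19→67, p=16→58, a=1→13, r=18→64, e=5→25.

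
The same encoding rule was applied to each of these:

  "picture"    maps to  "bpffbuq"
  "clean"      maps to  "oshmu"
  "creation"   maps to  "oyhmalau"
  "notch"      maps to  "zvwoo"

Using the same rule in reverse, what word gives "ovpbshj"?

complex

It's a Vigenère-style cipher with numeric key [12,7,3]: position i shifts by key[i mod 3].
Decoding ovpbshj: o−12=c, v−7=o, p−3=m, b−12=p, s−7=l, h−3=e, j−12=x.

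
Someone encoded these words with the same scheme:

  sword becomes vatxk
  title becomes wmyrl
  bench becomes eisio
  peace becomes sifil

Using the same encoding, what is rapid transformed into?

In sword: s→v is +3, w→a is +4, o→t is +5, r→x is +6 — the shift increases by 1 each position. Each letter shifts forward by (position + 3), i.e. 3, 4, 5, … — the shift grows by one for each successive letter.
On rapid: r+3=u, a+4=e, p+5=u, i+6=o, d+7=k.

ueuok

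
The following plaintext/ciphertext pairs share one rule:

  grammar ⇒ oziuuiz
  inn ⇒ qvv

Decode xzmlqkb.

Every letter moves 8 places later in the alphabet, wrapping around z→a.
Reversing it on xzmlqkb: x−8=p, z−8=r, m−8=e, l−8=d, q−8=i, k−8=c, b−8=t.

predict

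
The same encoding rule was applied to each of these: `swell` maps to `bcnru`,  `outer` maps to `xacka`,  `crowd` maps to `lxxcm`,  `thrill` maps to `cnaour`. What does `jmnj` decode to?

Shifts by position in swell: pos 0: s→b (+9), pos 1: w→c (+6), pos 2: e→n (+9), pos 3: l→r (+6) — repeating every 2. It's a Vigenère-style cipher with numeric key [9,6]: position i shifts by key[i mod 2].
Undoing it on jmnj: j−9=a, m−6=g, n−9=e, j−6=d.

aged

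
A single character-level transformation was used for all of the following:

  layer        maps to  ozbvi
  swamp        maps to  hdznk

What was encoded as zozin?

alarm

Each pair mirrors across the alphabet (l↔o, a↔z, y↔b): positions sum to 25. This is the alphabet-reversal cipher (Atbash): a becomes z, b becomes y, etc.
Reversing it on zozin: z↔a, o↔l, z↔a, i↔r, n↔m.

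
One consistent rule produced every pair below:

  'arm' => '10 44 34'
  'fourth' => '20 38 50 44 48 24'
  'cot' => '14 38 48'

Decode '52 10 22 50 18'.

a(#1)→10 and r(#18)→44: differences scale by 2, so n = 2·pos + 8. With a=1..z=26, the number is 2·pos + 8.
Decoding 52 10 22 50 18: 52→(52−8)÷2=22=v, 10→(10−8)÷2=1=a, 22→(22−8)÷2=7=g, 50→(50−8)÷2=21=u, 18→(18−8)÷2=5=e.

vague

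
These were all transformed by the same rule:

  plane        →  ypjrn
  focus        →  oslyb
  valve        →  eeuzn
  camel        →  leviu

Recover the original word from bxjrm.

Shifts by position in plane: pos 0: p→y (+9), pos 1: l→p (+4), pos 2: a→j (+9), pos 3: n→r (+4) — repeating every 2. A repeating key of period 2 is used — shifts +9, +4 over and over.
Undoing it on bxjrm: b−9=s, x−4=t, j−9=a, r−4=n, m−9=d.

stand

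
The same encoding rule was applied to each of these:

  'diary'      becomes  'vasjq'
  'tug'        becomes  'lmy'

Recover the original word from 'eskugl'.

mascot

Compare letters: d→v is +18, i→a is +18, a→s is +18 — a constant shift. Each letter is shifted forward by 18 in the alphabet (a Caesar shift of +18).
Decoding eskugl: e−18=m, s−18=a, k−18=s, u−18=c, g−18=o, l−18=t.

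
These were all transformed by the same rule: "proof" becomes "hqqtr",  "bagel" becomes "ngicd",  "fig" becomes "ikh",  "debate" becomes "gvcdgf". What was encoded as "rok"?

Read the word backwards and shift each letter +2.
Reversing it on rok: shift back: r−2=p, o−2=m, k−2=i → pmi; then reverse → imp.

imp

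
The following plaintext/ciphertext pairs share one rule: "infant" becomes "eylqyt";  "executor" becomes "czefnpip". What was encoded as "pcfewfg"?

vulture

The output letters match the input read backwards, each shifted +11: infant reversed is tnafni. Two steps: reverse the string, then apply a Caesar shift of +11.
Reversing it on pcfewfg: shift back: p−11=e, c−11=r, f−11=u, e−11=t, w−11=l, f−11=u, g−11=v → erutluv; then reverse → vulture.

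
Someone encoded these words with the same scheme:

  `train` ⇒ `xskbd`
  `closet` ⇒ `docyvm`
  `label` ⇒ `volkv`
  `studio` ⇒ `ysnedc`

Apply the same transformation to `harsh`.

The output letters match the input read backwards, each shifted +10: train reversed is niart. Two steps: reverse the string, then apply a Caesar shift of +10.
On harsh: reverse → hsrah; then shift: h+10=r, s+10=c, r+10=b, a+10=k, h+10=r.

rcbkr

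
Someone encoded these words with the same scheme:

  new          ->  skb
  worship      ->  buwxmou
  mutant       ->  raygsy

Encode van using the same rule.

ags

The shift depends on letter class: consonant n→s is +5, but vowel e→k is +6. Vowels shift forward by 6 and consonants shift forward by 5.
Applying it to van: v(cons)+5=a, a(vowel)+6=g, n(cons)+5=s.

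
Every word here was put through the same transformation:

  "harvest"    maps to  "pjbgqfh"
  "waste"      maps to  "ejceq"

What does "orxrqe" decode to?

ginger

In harvest: h→p is +8, a→j is +9, r→b is +10, v→g is +11 — the shift increases by 1 each position. The shift increases by 1 at each position, starting from +8: 8, 9, 10, ….
Decoding orxrqe: o−8=g, r−9=i, x−10=n, r−11=g, q−12=e, e−13=r.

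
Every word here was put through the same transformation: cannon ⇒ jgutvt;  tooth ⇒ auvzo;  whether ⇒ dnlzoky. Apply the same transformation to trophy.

A repeating key of period 2 is used — shifts +7, +6 over and over.
For trophy: t+7=a, r+6=x, o+7=v, p+6=v, h+7=o, y+6=e.

axvvoe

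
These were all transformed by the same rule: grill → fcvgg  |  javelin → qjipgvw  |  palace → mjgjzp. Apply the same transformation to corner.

zrcwpc

This is an affine cipher: with a=0,…,z=25, each position x becomes (21x+9) mod 26.
For corner: c(2)→21·2+9≡25=z; o(14)→21·14+9≡17=r; r(17)→21·17+9≡2=c; n(13)→21·13+9≡22=w; e(4)→21·4+9≡15=p; r(17)→21·17+9≡2=c (all mod 26).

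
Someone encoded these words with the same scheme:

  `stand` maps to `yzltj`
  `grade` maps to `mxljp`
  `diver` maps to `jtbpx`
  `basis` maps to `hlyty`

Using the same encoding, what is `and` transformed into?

ltj

Vowels shift forward by 11 and consonants shift forward by 6.
For and: a(vowel)+11=l, n(cons)+6=t, d(cons)+6=j.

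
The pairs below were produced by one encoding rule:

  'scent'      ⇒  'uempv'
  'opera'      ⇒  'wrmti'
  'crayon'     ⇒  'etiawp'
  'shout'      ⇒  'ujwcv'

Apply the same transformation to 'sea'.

The shift depends on letter class: consonant s→u is +2, but vowel e→m is +8. Vowels shift forward by 8 and consonants shift forward by 2.
Applying it to sea: s(cons)+2=u, e(vowel)+8=m, a(vowel)+8=i.

umi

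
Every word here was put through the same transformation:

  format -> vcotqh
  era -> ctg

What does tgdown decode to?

lumber

The word is reversed, then every letter is shifted forward by 2.
Undoing it on tgdown: shift back: t−2=r, g−2=e, d−2=b, o−2=m, w−2=u, n−2=l → rebmul; then reverse → lumber.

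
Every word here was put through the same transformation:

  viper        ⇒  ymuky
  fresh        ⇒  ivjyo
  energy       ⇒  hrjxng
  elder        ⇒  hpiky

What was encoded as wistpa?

In viper: v→y is +3, i→m is +4, p→u is +5, e→k is +6 — the shift increases by 1 each position. The shift increases by 1 at each position, starting from +3: 3, 4, 5, ….
Undoing it on wistpa: w−3=t, i−4=e, s−5=n, t−6=n, p−7=i, a−8=s.

tennis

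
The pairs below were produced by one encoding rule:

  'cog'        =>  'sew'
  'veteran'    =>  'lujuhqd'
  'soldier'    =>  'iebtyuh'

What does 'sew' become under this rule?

ium

Every letter moves 16 places later in the alphabet, wrapping around z→a.
For sew: s+16=i, e+16=u, w+16=m.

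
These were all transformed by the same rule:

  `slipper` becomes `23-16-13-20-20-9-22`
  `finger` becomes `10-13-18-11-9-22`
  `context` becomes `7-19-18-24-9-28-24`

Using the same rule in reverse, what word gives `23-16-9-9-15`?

sleek

s is letter #19 and maps to 23: an offset of 4. The number is (letter's place in the alphabet, a=1) + 4.
Decoding 23-16-9-9-15: 23→(23−4)÷1=19=s, 16→(16−4)÷1=12=l, 9→(9−4)÷1=5=e, 9→(9−4)÷1=5=e, 15→(15−4)÷1=11=k.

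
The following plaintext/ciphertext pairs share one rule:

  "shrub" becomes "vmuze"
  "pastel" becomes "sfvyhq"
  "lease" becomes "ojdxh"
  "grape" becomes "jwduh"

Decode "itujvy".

Shifts by position in shrub: pos 0: s→v (+3), pos 1: h→m (+5), pos 2: r→u (+3), pos 3: u→z (+5) — repeating every 2. The shifts repeat in a cycle of length 2: positions 0,1,… shift by +3, +5, then the pattern repeats.
Reversing it on itujvy: i−3=f, t−5=o, u−3=r, j−5=e, v−3=s, y−5=t.

forest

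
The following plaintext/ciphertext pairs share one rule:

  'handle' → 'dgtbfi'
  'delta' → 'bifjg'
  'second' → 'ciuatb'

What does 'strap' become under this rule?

cjvgh

h(7)→d(3) and a(0)→g(6) fit y≡7x+6 (mod 26); the inverse of 7 mod 26 is 15. Treating letters as 0–25, the rule is x ↦ 7x + 6 (mod 26).
On strap: s(18)→7·18+6≡2=c; t(19)→7·19+6≡9=j; r(17)→7·17+6≡21=v; a(0)→7·0+6≡6=g; p(15)→7·15+6≡7=h (all mod 26).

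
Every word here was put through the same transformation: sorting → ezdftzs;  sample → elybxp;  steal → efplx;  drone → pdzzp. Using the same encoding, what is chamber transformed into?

otlynpd

The shift depends on letter class: consonant s→e is +12, but vowel o→z is +11. The rule splits by letter class: vowels +11, consonants +12.
Applying it to chamber: c(cons)+12=o, h(cons)+12=t, a(vowel)+11=l, m(cons)+12=y, b(cons)+12=n, e(vowel)+11=p, r(cons)+12=d.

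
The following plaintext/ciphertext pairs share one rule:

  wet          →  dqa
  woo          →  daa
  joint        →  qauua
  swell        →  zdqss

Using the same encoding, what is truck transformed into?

The shift depends on letter class: consonant w→d is +7, but vowel e→q is +12. The rule splits by letter class: vowels +12, consonants +7.
For truck: t(cons)+7=a, r(cons)+7=y, u(vowel)+12=g, c(cons)+7=j, k(cons)+7=r.

aygjr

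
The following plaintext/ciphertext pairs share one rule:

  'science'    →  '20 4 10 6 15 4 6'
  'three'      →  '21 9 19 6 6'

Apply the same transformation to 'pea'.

17 6 2

s is letter #19 and maps to 20: an offset of 1. The number is (letter's place in the alphabet, a=1) + 1.
On pea: p=16→17, e=5→6, a=1→2.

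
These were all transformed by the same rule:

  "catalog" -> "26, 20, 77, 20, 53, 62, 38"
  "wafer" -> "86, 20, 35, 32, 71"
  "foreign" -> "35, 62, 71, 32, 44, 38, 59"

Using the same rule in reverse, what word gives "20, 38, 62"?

With a=1..z=26, the number is 3·pos + 17.
Decoding 20, 38, 62: 20→(20−17)÷3=1=a, 38→(38−17)÷3=7=g, 62→(62−17)÷3=15=o.

ago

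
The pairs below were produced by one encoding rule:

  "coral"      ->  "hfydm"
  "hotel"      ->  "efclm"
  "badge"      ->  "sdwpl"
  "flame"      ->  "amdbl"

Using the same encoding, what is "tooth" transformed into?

cffce

c(2)→h(7) and o(14)→f(5) fit y≡15x+3 (mod 26); the inverse of 15 mod 26 is 7. Each letter's alphabet position (a=0..z=25) is mapped through 15·x+3 mod 26 — an affine cipher.
For tooth: t(19)→15·19+3≡2=c; o(14)→15·14+3≡5=f; o(14)→15·14+3≡5=f; t(19)→15·19+3≡2=c; h(7)→15·7+3≡4=e (all mod 26).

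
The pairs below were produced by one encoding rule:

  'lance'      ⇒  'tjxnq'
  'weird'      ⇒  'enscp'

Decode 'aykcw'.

In lance: l→t is +8, a→j is +9, n→x is +10, c→n is +11 — the shift increases by 1 each position. Each letter shifts forward by (position + 8), i.e. 8, 9, 10, … — the shift grows by one for each successive letter.
Decoding aykcw: a−8=s, y−9=p, k−10=a, c−11=r, w−12=k.

spark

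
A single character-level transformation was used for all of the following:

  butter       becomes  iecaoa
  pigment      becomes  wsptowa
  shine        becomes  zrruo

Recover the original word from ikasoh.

Shifts by position in butter: pos 0: b→i (+7), pos 1: u→e (+10), pos 2: t→c (+9), pos 3: t→a (+7), pos 4: e→o (+10), pos 5: r→a (+9) — repeating every 3. It's a Vigenère-style cipher with numeric key [7,10,9]: position i shifts by key[i mod 3].
Undoing it on ikasoh: i−7=b, k−10=a, a−9=r, s−7=l, o−10=e, h−9=y.

barley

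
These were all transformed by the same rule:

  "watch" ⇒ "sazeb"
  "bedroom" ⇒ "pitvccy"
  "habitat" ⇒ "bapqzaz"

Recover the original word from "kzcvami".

w(22)→s(18) and a(0)→a(0) fit y≡15x+0 (mod 26); the inverse of 15 mod 26 is 7. This is an affine cipher: with a=0,…,z=25, each position x becomes (15x+0) mod 26.
Decoding kzcvami: k(10)→7·(10−0)≡18=s; z(25)→7·(25−0)≡19=t; c(2)→7·(2−0)≡14=o; v(21)→7·(21−0)≡17=r; a(0)→7·(0−0)≡0=a; m(12)→7·(12−0)≡6=g; i(8)→7·(8−0)≡4=e (all mod 26).

storage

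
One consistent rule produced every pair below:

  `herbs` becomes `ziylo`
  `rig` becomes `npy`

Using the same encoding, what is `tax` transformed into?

eha

The output letters match the input read backwards, each shifted +7: herbs reversed is sbreh. Read the word backwards and shift each letter +7.
On tax: reverse → xat; then shift: x+7=e, a+7=h, t+7=a.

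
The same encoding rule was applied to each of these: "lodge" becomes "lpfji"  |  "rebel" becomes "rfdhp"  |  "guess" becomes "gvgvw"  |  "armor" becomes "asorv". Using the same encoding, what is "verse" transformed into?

vftvi

Each letter shifts forward by its position index (0, 1, 2, …) — the shift grows by one for each successive letter.
Applying it to verse: v+0=v, e+1=f, r+2=t, s+3=v, e+4=i.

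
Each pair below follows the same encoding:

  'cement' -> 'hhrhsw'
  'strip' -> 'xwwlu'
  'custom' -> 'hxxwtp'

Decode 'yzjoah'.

Shifts by position in cement: pos 0: c→h (+5), pos 1: e→h (+3), pos 2: m→r (+5), pos 3: e→h (+3) — repeating every 2. The shifts repeat in a cycle of length 2: positions 0,1,… shift by +5, +3, then the pattern repeats.
Decoding yzjoah: y−5=t, z−3=w, j−5=e, o−3=l, a−5=v, h−3=e.

twelve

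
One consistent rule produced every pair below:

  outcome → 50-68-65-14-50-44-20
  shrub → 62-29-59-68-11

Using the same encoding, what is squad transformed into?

o(#15)→50 and u(#21)→68: differences scale by 3, so n = 3·pos + 5. With a=1..z=26, the number is 3·pos + 5.
On squad: s=19→62, q=17→56, u=21→68, a=1→8, d=4→17.

62-56-68-8-17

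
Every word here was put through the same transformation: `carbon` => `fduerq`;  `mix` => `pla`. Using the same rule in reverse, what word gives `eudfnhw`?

bracket

Compare letters: c→f is +3, a→d is +3, r→u is +3 — a constant shift. This is a Caesar cipher with shift 3.
Undoing it on eudfnhw: e−3=b, u−3=r, d−3=a, f−3=c, n−3=k, h−3=e, w−3=t.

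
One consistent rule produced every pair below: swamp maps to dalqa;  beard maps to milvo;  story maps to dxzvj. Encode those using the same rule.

Shifts by position in swamp: pos 0: s→d (+11), pos 1: w→a (+4), pos 2: a→l (+11), pos 3: m→q (+4) — repeating every 2. The shifts repeat in a cycle of length 2: positions 0,1,… shift by +11, +4, then the pattern repeats.
For those: t+11=e, h+4=l, o+11=z, s+4=w, e+11=p.

elzwp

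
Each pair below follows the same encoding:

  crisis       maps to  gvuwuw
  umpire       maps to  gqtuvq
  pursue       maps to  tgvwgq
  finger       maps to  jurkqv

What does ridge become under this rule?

vuhkq

The shift depends on letter class: consonant c→g is +4, but vowel i→u is +12. Vowels shift forward by 12 and consonants shift forward by 4.
For ridge: r(cons)+4=v, i(vowel)+12=u, d(cons)+4=h, g(cons)+4=k, e(vowel)+12=q.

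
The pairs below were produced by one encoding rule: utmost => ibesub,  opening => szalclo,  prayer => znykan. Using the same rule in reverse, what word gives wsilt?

u(20)→i(8) and t(19)→b(1) fit y≡7x+24 (mod 26); the inverse of 7 mod 26 is 15. Treating letters as 0–25, the rule is x ↦ 7x + 24 (mod 26).
Decoding wsilt: w(22)→15·(22−24)≡22=w; s(18)→15·(18−24)≡14=o; i(8)→15·(8−24)≡20=u; l(11)→15·(11−24)≡13=n; t(19)→15·(19−24)≡3=d (all mod 26).

wound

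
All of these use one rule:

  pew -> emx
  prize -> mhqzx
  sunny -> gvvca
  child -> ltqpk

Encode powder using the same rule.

The output letters match the input read backwards, each shifted +8: pew reversed is wep. The word is reversed, then every letter is shifted forward by 8.
Applying it to powder: reverse → redwop; then shift: r+8=z, e+8=m, d+8=l, w+8=e, o+8=w, p+8=x.

zmlewx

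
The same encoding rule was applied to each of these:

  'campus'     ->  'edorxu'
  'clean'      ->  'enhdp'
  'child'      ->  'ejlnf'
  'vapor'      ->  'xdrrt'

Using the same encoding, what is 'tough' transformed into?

The rule splits by letter class: vowels +3, consonants +2.
For tough: t(cons)+2=v, o(vowel)+3=r, u(vowel)+3=x, g(cons)+2=i, h(cons)+2=j.

vrxij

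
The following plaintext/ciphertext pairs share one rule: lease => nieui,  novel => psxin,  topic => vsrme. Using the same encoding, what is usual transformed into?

yuyen

The shift depends on letter class: consonant l→n is +2, but vowel e→i is +4. Vowels shift forward by 4 and consonants shift forward by 2.
Applying it to usual: u(vowel)+4=y, s(cons)+2=u, u(vowel)+4=y, a(vowel)+4=e, l(cons)+2=n.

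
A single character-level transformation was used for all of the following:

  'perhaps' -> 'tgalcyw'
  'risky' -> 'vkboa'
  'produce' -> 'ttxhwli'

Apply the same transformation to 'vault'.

It's a Vigenère-style cipher with numeric key [4,2,9]: position i shifts by key[i mod 3].
Applying it to vault: v+4=z, a+2=c, u+9=d, l+4=p, t+2=v.

zcdpv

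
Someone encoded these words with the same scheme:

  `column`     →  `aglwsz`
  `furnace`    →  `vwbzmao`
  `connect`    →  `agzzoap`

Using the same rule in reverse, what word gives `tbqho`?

c(2)→a(0) and o(14)→g(6) fit y≡7x+12 (mod 26); the inverse of 7 mod 26 is 15. Treating letters as 0–25, the rule is x ↦ 7x + 12 (mod 26).
Decoding tbqho: t(19)→15·(19−12)≡1=b; b(1)→15·(1−12)≡17=r; q(16)→15·(16−12)≡8=i; h(7)→15·(7−12)≡3=d; o(14)→15·(14−12)≡4=e (all mod 26).

bride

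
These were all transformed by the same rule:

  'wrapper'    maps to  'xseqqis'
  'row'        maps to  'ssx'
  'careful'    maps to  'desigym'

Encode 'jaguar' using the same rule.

kehyes

The shift depends on letter class: consonant w→x is +1, but vowel a→e is +4. Vowels shift forward by 4 and consonants shift forward by 1.
For jaguar: j(cons)+1=k, a(vowel)+4=e, g(cons)+1=h, u(vowel)+4=y, a(vowel)+4=e, r(cons)+1=s.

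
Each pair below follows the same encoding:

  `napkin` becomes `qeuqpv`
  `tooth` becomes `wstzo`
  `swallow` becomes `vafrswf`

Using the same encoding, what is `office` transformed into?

rjkojm

Letter i (0-indexed) is shifted by i+3, so successive shifts are 3, 4, 5, ….
Applying it to office: o+3=r, f+4=j, f+5=k, i+6=o, c+7=j, e+8=m.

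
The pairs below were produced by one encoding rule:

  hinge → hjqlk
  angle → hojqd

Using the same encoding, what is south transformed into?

The word is reversed, then every letter is shifted forward by 3.
Applying it to south: reverse → htuos; then shift: h+3=k, t+3=w, u+3=x, o+3=r, s+3=v.

kwxrv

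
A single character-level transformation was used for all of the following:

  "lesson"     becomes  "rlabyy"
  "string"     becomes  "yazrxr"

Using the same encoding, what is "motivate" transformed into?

svbrflfr

In lesson: l→r is +6, e→l is +7, s→a is +8, s→b is +9 — the shift increases by 1 each position. Each letter shifts forward by (position + 6), i.e. 6, 7, 8, … — the shift grows by one for each successive letter.
Applying it to motivate: m+6=s, o+7=v, t+8=b, i+9=r, v+10=f, a+11=l, t+12=f, e+13=r.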